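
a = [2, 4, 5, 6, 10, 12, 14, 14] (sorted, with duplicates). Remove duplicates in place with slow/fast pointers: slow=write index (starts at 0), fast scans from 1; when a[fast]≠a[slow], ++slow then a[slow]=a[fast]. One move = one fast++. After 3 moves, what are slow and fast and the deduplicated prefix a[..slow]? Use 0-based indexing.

(s=0,f=1) a[fast]=4≠a[slow]=2 write a[1]=4 → slow++,fast++
(s=1,f=2) a[fast]=5≠a[slow]=4 write a[2]=5 → slow++,fast++
(s=2,f=3) a[fast]=6≠a[slow]=5 write a[3]=6 → slow++,fast++

slow=3, fast=4, prefix=[2, 4, 5, 6]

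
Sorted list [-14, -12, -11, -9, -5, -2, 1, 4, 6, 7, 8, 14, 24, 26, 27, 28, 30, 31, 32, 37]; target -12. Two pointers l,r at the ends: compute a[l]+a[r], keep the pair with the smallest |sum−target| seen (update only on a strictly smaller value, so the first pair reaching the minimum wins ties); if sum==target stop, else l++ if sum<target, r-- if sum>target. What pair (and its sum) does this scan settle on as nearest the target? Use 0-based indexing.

pair (-14, 1) with sum -13 (|Δ|=1)

[0,19] -14+37=23 d=35 * → r--
[0,18] -14+32=18 d=30 * → r--
[0,17] -14+31=17 d=29 * → r--
[0,16] -14+30=16 d=28 * → r--
[0,15] -14+28=14 d=26 * → r--
[0,14] -14+27=13 d=25 * → r--
[0,13] -14+26=12 d=24 * → r--
[0,12] -14+24=10 d=22 * → r--
[0,11] -14+14=0 d=12 * → r--
[0,10] -14+8=-6 d=6 * → r--
[0,9] -14+7=-7 d=5 * → r--
[0,8] -14+6=-8 d=4 * → r--
[0,7] -14+4=-10 d=2 * → r--
[0,6] -14+1=-13 d=1 * → l++
[1,6] -12+1=-11 d=1 → r--
[1,5] -12+-2=-14 d=2 → l++
[2,5] -11+-2=-13 d=1 → l++
[3,5] -9+-2=-11 d=1 → r--
[3,4] -9+-5=-14 d=2 → l++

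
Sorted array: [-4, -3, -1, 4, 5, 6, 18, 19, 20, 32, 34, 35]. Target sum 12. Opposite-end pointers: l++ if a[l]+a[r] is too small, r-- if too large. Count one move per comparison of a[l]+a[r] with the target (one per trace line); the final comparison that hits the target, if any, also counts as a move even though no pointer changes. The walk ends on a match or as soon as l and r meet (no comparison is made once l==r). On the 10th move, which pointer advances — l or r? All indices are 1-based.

l

l=1 r=12: -4+35=31 >12, r--
l=1 r=11: -4+34=30 >12, r--
l=1 r=10: -4+32=28 >12, r--
l=1 r=9: -4+20=16 >12, r--
l=1 r=8: -4+19=15 >12, r--
l=1 r=7: -4+18=14 >12, r--
l=1 r=6: -4+6=2 <12, l++
l=2 r=6: -3+6=3 <12, l++
l=3 r=6: -1+6=5 <12, l++
l=4 r=6: 4+6=10 <12, l++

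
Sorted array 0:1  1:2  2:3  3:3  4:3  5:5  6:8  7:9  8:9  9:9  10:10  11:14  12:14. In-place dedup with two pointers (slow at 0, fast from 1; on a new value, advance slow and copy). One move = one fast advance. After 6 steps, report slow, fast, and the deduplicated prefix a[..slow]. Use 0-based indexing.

slow=4, fast=7, prefix=[1, 2, 3, 5, 8]

(s=0,f=1) a[fast]=2≠a[slow]=1 write a[1]=2 → slow++,fast++
(s=1,f=2) a[fast]=3≠a[slow]=2 write a[2]=3 → slow++,fast++
(s=2,f=3) a[fast]=3=a[slow] dup → fast++
(s=2,f=4) a[fast]=3=a[slow] dup → fast++
(s=2,f=5) a[fast]=5≠a[slow]=3 write a[3]=5 → slow++,fast++
(s=3,f=6) a[fast]=8≠a[slow]=5 write a[4]=8 → slow++,fast++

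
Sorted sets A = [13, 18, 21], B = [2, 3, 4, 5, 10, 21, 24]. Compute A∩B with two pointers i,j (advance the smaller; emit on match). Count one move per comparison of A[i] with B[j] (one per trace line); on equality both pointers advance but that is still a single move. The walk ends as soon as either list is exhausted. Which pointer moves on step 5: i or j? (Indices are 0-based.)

j

i=0 j=0: 13>2, j++
i=0 j=1: 13>3, j++
i=0 j=2: 13>4, j++
i=0 j=3: 13>5, j++
i=0 j=4: 13>10, j++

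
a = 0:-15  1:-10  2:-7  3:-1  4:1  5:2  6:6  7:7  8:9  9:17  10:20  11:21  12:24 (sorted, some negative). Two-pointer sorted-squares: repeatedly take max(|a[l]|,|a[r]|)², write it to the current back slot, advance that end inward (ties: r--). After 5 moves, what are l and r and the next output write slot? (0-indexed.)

[0,12] |-15|<=|24| out[12]=576 → r--
[0,11] |-15|<=|21| out[11]=441 → r--
[0,10] |-15|<=|20| out[10]=400 → r--
[0,9] |-15|<=|17| out[9]=289 → r--
[0,8] |-15|>|9| out[8]=225 → l++

l=1, r=8, next write slot=7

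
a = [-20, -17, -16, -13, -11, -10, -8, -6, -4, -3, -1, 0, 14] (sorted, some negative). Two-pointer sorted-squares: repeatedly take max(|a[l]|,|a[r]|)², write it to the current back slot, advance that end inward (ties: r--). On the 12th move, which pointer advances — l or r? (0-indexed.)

l

l=0 r=12: |-20|>|14| out[12]=400, l++
l=1 r=12: |-17|>|14| out[11]=289, l++
l=2 r=12: |-16|>|14| out[10]=256, l++
l=3 r=12: |-13|<=|14| out[9]=196, r--
l=3 r=11: |-13|>|0| out[8]=169, l++
l=4 r=11: |-11|>|0| out[7]=121, l++
l=5 r=11: |-10|>|0| out[6]=100, l++
l=6 r=11: |-8|>|0| out[5]=64, l++
l=7 r=11: |-6|>|0| out[4]=36, l++
l=8 r=11: |-4|>|0| out[3]=16, l++
l=9 r=11: |-3|>|0| out[2]=9, l++
l=10 r=11: |-1|>|0| out[1]=1, l++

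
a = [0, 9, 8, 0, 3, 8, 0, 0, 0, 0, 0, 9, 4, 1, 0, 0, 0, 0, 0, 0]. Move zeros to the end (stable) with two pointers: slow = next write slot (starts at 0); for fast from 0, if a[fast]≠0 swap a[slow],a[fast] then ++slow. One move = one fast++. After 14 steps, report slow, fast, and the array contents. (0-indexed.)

slow=7, fast=14, a=[9, 8, 3, 8, 9, 4, 1, 0, 0, 0, 0, 0, 0, 0, 0, 0, 0, 0, 0, 0]

(s=0,f=0) a[fast]=0 → fast++
(s=0,f=1) a[fast]=9≠0 swap→a[0]=9 → slow++,fast++
(s=1,f=2) a[fast]=8≠0 swap→a[1]=8 → slow++,fast++
(s=2,f=3) a[fast]=0 → fast++
(s=2,f=4) a[fast]=3≠0 swap→a[2]=3 → slow++,fast++
(s=3,f=5) a[fast]=8≠0 swap→a[3]=8 → slow++,fast++
(s=4,f=6) a[fast]=0 → fast++
(s=4,f=7) a[fast]=0 → fast++
(s=4,f=8) a[fast]=0 → fast++
(s=4,f=9) a[fast]=0 → fast++
(s=4,f=10) a[fast]=0 → fast++
(s=4,f=11) a[fast]=9≠0 swap→a[4]=9 → slow++,fast++
(s=5,f=12) a[fast]=4≠0 swap→a[5]=4 → slow++,fast++
(s=6,f=13) a[fast]=1≠0 swap→a[6]=1 → slow++,fast++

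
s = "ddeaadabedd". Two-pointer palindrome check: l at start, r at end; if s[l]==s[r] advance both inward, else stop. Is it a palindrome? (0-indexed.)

not a palindrome (mismatch at 3,7)

l=0 r=10: 'd'=='d', l++,r--
l=1 r=9: 'd'=='d', l++,r--
l=2 r=8: 'e'=='e', l++,r--
l=3 r=7: 'a'!='b', stop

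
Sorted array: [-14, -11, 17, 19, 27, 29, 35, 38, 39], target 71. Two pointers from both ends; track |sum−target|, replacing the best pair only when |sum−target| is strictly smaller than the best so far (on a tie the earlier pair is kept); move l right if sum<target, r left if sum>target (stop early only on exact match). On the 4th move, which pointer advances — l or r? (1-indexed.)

l=1 r=9: -14+39=25 d=46 *, l++
l=2 r=9: -11+39=28 d=43 *, l++
l=3 r=9: 17+39=56 d=15 *, l++
l=4 r=9: 19+39=58 d=13 *, l++

l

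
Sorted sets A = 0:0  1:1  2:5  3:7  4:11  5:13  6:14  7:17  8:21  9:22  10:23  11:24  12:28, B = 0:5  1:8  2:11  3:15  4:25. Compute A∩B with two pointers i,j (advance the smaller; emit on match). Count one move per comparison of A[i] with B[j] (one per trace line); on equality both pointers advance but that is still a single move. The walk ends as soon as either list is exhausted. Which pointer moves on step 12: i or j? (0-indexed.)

[i=0,j=0] 0<5 → i++
[i=1,j=0] 1<5 → i++
[i=2,j=0] 5==5 emit → i++,j++
[i=3,j=1] 7<8 → i++
[i=4,j=1] 11>8 → j++
[i=4,j=2] 11==11 emit → i++,j++
[i=5,j=3] 13<15 → i++
[i=6,j=3] 14<15 → i++
[i=7,j=3] 17>15 → j++
[i=7,j=4] 17<25 → i++
[i=8,j=4] 21<25 → i++
[i=9,j=4] 22<25 → i++

i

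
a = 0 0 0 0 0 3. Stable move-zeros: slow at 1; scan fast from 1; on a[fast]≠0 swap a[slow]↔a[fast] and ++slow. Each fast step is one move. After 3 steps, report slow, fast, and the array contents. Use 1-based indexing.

slow=1, fast=4, a=[0, 0, 0, 0, 0, 3]

(s=1,f=1) a[fast]=0 → fast++
(s=1,f=2) a[fast]=0 → fast++
(s=1,f=3) a[fast]=0 → fast++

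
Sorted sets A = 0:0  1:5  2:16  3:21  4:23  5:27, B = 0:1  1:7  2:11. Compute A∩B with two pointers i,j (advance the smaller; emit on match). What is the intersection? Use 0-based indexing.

i=0 j=0: 0<1, i++
i=1 j=0: 5>1, j++
i=1 j=1: 5<7, i++
i=2 j=1: 16>7, j++
i=2 j=2: 16>11, j++

intersection = []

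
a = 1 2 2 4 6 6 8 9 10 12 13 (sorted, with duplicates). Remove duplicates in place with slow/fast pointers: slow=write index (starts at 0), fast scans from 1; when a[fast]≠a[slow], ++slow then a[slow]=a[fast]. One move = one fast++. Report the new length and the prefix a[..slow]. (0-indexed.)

length 9; prefix = [1, 2, 4, 6, 8, 9, 10, 12, 13]

(s=0,f=1) a[fast]=2≠a[slow]=1 write a[1]=2 → slow++,fast++
(s=1,f=2) a[fast]=2=a[slow] dup → fast++
(s=1,f=3) a[fast]=4≠a[slow]=2 write a[2]=4 → slow++,fast++
(s=2,f=4) a[fast]=6≠a[slow]=4 write a[3]=6 → slow++,fast++
(s=3,f=5) a[fast]=6=a[slow] dup → fast++
(s=3,f=6) a[fast]=8≠a[slow]=6 write a[4]=8 → slow++,fast++
(s=4,f=7) a[fast]=9≠a[slow]=8 write a[5]=9 → slow++,fast++
(s=5,f=8) a[fast]=10≠a[slow]=9 write a[6]=10 → slow++,fast++
(s=6,f=9) a[fast]=12≠a[slow]=10 write a[7]=12 → slow++,fast++
(s=7,f=10) a[fast]=13≠a[slow]=12 write a[8]=13 → slow++,fast++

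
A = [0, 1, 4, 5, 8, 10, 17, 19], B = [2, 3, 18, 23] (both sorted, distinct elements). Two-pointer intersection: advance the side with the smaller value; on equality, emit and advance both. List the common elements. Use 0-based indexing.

intersection = []

[i=0,j=0] 0<2 → i++
[i=1,j=0] 1<2 → i++
[i=2,j=0] 4>2 → j++
[i=2,j=1] 4>3 → j++
[i=2,j=2] 4<18 → i++
[i=3,j=2] 5<18 → i++
[i=4,j=2] 8<18 → i++
[i=5,j=2] 10<18 → i++
[i=6,j=2] 17<18 → i++
[i=7,j=2] 19>18 → j++
[i=7,j=3] 19<23 → i++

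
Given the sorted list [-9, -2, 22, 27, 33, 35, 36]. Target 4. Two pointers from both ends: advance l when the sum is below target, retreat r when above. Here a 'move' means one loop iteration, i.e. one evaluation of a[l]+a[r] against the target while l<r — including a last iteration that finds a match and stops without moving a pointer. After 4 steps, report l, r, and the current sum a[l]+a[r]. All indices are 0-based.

l=0, r=2, sum=13

l=0 r=6: -9+36=27 >4, r--
l=0 r=5: -9+35=26 >4, r--
l=0 r=4: -9+33=24 >4, r--
l=0 r=3: -9+27=18 >4, r--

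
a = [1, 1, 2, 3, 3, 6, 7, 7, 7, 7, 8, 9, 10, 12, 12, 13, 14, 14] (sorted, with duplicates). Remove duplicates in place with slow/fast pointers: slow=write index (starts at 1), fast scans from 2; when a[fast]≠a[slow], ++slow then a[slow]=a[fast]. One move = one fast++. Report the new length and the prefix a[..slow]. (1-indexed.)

length 11; prefix = [1, 2, 3, 6, 7, 8, 9, 10, 12, 13, 14]

slow=1 fast=2: a[fast]=1=a[slow] dup, fast++
slow=1 fast=3: a[fast]=2≠a[slow]=1 write a[2]=2, slow++,fast++
slow=2 fast=4: a[fast]=3≠a[slow]=2 write a[3]=3, slow++,fast++
slow=3 fast=5: a[fast]=3=a[slow] dup, fast++
slow=3 fast=6: a[fast]=6≠a[slow]=3 write a[4]=6, slow++,fast++
slow=4 fast=7: a[fast]=7≠a[slow]=6 write a[5]=7, slow++,fast++
slow=5 fast=8: a[fast]=7=a[slow] dup, fast++
slow=5 fast=9: a[fast]=7=a[slow] dup, fast++
slow=5 fast=10: a[fast]=7=a[slow] dup, fast++
slow=5 fast=11: a[fast]=8≠a[slow]=7 write a[6]=8, slow++,fast++
slow=6 fast=12: a[fast]=9≠a[slow]=8 write a[7]=9, slow++,fast++
slow=7 fast=13: a[fast]=10≠a[slow]=9 write a[8]=10, slow++,fast++
slow=8 fast=14: a[fast]=12≠a[slow]=10 write a[9]=12, slow++,fast++
slow=9 fast=15: a[fast]=12=a[slow] dup, fast++
slow=9 fast=16: a[fast]=13≠a[slow]=12 write a[10]=13, slow++,fast++
slow=10 fast=17: a[fast]=14≠a[slow]=13 write a[11]=14, slow++,fast++
slow=11 fast=18: a[fast]=14=a[slow] dup, fast++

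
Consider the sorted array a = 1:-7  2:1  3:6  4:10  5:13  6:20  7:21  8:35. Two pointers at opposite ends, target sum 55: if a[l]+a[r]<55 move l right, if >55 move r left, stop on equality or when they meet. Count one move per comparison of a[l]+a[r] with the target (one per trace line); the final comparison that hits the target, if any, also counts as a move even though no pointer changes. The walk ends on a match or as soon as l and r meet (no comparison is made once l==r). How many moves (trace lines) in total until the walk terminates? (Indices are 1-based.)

l=1 r=8: -7+35=28 <55, l++
l=2 r=8: 1+35=36 <55, l++
l=3 r=8: 6+35=41 <55, l++
l=4 r=8: 10+35=45 <55, l++
l=5 r=8: 13+35=48 <55, l++
l=6 r=8: 20+35=55, found

6 moves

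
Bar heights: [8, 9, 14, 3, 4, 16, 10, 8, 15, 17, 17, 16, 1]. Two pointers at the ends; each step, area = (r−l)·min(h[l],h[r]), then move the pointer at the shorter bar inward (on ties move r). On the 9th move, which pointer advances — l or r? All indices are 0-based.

[0,12] min(8,1)*12=12 best=12 * → r--
[0,11] min(8,16)*11=88 best=88 * → l++
[1,11] min(9,16)*10=90 best=90 * → l++
[2,11] min(14,16)*9=126 best=126 * → l++
[3,11] min(3,16)*8=24 best=126 → l++
[4,11] min(4,16)*7=28 best=126 → l++
[5,11] min(16,16)*6=96 best=126 → r--
[5,10] min(16,17)*5=80 best=126 → l++
[6,10] min(10,17)*4=40 best=126 → l++

l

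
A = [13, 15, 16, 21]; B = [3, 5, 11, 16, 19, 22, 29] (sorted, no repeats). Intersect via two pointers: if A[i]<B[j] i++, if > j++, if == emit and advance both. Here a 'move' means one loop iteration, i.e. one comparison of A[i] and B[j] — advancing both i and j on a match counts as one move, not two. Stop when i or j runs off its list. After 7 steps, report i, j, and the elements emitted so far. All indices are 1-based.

[i=1,j=1] 13>3 → j++
[i=1,j=2] 13>5 → j++
[i=1,j=3] 13>11 → j++
[i=1,j=4] 13<16 → i++
[i=2,j=4] 15<16 → i++
[i=3,j=4] 16==16 emit → i++,j++
[i=4,j=5] 21>19 → j++

i=4, j=6, emitted=[16]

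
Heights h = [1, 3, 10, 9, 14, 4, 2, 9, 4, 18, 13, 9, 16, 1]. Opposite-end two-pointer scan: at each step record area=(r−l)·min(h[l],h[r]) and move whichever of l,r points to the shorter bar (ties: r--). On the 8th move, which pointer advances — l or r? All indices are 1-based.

l=1 r=14: min(1,1)*13=13 best=13 *, r--
l=1 r=13: min(1,16)*12=12 best=13, l++
l=2 r=13: min(3,16)*11=33 best=33 *, l++
l=3 r=13: min(10,16)*10=100 best=100 *, l++
l=4 r=13: min(9,16)*9=81 best=100, l++
l=5 r=13: min(14,16)*8=112 best=112 *, l++
l=6 r=13: min(4,16)*7=28 best=112, l++
l=7 r=13: min(2,16)*6=12 best=112, l++

l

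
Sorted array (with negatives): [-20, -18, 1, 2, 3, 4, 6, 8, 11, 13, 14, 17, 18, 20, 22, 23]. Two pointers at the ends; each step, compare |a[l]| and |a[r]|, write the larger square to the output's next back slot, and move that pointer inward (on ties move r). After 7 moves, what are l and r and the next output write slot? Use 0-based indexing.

l=0 r=15: |-20|<=|23| out[15]=529, r--
l=0 r=14: |-20|<=|22| out[14]=484, r--
l=0 r=13: |-20|<=|20| out[13]=400, r--
l=0 r=12: |-20|>|18| out[12]=400, l++
l=1 r=12: |-18|<=|18| out[11]=324, r--
l=1 r=11: |-18|>|17| out[10]=324, l++
l=2 r=11: |1|<=|17| out[9]=289, r--

l=2, r=10, next write slot=8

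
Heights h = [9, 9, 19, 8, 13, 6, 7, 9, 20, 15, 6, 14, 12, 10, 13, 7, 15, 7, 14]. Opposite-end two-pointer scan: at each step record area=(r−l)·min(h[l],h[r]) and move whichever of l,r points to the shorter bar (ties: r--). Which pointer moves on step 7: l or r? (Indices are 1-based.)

r

l=1 r=19: min(9,14)*18=162 best=162 *, l++
l=2 r=19: min(9,14)*17=153 best=162, l++
l=3 r=19: min(19,14)*16=224 best=224 *, r--
l=3 r=18: min(19,7)*15=105 best=224, r--
l=3 r=17: min(19,15)*14=210 best=224, r--
l=3 r=16: min(19,7)*13=91 best=224, r--
l=3 r=15: min(19,13)*12=156 best=224, r--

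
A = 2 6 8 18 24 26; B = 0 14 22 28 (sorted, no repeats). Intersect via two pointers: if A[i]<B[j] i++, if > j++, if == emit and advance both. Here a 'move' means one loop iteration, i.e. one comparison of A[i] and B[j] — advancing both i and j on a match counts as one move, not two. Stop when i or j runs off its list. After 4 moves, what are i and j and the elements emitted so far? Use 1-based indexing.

i=1 j=1: 2>0, j++
i=1 j=2: 2<14, i++
i=2 j=2: 6<14, i++
i=3 j=2: 8<14, i++

i=4, j=2, emitted=[]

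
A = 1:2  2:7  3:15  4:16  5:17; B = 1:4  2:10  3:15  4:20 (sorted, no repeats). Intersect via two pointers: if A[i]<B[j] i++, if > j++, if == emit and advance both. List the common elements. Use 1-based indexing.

intersection = [15]

[i=1,j=1] 2<4 → i++
[i=2,j=1] 7>4 → j++
[i=2,j=2] 7<10 → i++
[i=3,j=2] 15>10 → j++
[i=3,j=3] 15==15 emit → i++,j++
[i=4,j=4] 16<20 → i++
[i=5,j=4] 17<20 → i++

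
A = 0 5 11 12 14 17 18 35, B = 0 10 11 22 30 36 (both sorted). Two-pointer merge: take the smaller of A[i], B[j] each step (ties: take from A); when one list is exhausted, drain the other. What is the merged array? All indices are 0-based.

[0, 0, 5, 10, 11, 11, 12, 14, 17, 18, 22, 30, 35, 36]

[i=0,j=0] A[i]=0<=B[j]=0 take 0 → i++
[i=1,j=0] A[i]=5>B[j]=0 take 0 → j++
[i=1,j=1] A[i]=5<=B[j]=10 take 5 → i++
[i=2,j=1] A[i]=11>B[j]=10 take 10 → j++
[i=2,j=2] A[i]=11<=B[j]=11 take 11 → i++
[i=3,j=2] A[i]=12>B[j]=11 take 11 → j++
[i=3,j=3] A[i]=12<=B[j]=22 take 12 → i++
[i=4,j=3] A[i]=14<=B[j]=22 take 14 → i++
[i=5,j=3] A[i]=17<=B[j]=22 take 17 → i++
[i=6,j=3] A[i]=18<=B[j]=22 take 18 → i++
[i=7,j=3] A[i]=35>B[j]=22 take 22 → j++
[i=7,j=4] A[i]=35>B[j]=30 take 30 → j++
[i=7,j=5] A[i]=35<=B[j]=36 take 35 → i++
[i=8,j=5] A done, take B[j]=36 → j++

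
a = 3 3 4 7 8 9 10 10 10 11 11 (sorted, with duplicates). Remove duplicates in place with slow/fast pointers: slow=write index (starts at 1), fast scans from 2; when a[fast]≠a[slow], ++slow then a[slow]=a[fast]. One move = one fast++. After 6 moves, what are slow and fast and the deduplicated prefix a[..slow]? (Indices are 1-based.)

slow=6, fast=8, prefix=[3, 4, 7, 8, 9, 10]

slow=1 fast=2: a[fast]=3=a[slow] dup, fast++
slow=1 fast=3: a[fast]=4≠a[slow]=3 write a[2]=4, slow++,fast++
slow=2 fast=4: a[fast]=7≠a[slow]=4 write a[3]=7, slow++,fast++
slow=3 fast=5: a[fast]=8≠a[slow]=7 write a[4]=8, slow++,fast++
slow=4 fast=6: a[fast]=9≠a[slow]=8 write a[5]=9, slow++,fast++
slow=5 fast=7: a[fast]=10≠a[slow]=9 write a[6]=10, slow++,fast++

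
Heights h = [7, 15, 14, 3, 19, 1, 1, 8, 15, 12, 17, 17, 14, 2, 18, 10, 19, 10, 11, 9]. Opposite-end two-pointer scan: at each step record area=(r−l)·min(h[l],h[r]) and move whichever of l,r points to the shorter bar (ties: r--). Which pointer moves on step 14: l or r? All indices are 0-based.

l=0 r=19: min(7,9)*19=133 best=133 *, l++
l=1 r=19: min(15,9)*18=162 best=162 *, r--
l=1 r=18: min(15,11)*17=187 best=187 *, r--
l=1 r=17: min(15,10)*16=160 best=187, r--
l=1 r=16: min(15,19)*15=225 best=225 *, l++
l=2 r=16: min(14,19)*14=196 best=225, l++
l=3 r=16: min(3,19)*13=39 best=225, l++
l=4 r=16: min(19,19)*12=228 best=228 *, r--
l=4 r=15: min(19,10)*11=110 best=228, r--
l=4 r=14: min(19,18)*10=180 best=228, r--
l=4 r=13: min(19,2)*9=18 best=228, r--
l=4 r=12: min(19,14)*8=112 best=228, r--
l=4 r=11: min(19,17)*7=119 best=228, r--
l=4 r=10: min(19,17)*6=102 best=228, r--

r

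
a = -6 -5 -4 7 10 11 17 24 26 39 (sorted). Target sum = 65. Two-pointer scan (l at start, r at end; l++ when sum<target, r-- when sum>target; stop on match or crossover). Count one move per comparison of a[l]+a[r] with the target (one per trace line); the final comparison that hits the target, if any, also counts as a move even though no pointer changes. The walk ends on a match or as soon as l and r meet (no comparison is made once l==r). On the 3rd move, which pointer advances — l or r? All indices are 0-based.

l

[0,9] -6+39=33 <65 → l++
[1,9] -5+39=34 <65 → l++
[2,9] -4+39=35 <65 → l++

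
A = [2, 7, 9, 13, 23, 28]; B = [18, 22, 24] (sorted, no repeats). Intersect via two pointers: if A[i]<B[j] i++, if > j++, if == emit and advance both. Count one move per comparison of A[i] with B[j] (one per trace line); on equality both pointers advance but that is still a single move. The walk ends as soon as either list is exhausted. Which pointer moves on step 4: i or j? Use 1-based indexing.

[i=1,j=1] 2<18 → i++
[i=2,j=1] 7<18 → i++
[i=3,j=1] 9<18 → i++
[i=4,j=1] 13<18 → i++

i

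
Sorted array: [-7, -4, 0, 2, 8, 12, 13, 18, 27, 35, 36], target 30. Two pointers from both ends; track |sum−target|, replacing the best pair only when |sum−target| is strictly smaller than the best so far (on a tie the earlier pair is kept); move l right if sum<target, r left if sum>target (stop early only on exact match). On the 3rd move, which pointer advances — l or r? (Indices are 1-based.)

r

[1,11] -7+36=29 d=1 * → l++
[2,11] -4+36=32 d=2 → r--
[2,10] -4+35=31 d=1 → r--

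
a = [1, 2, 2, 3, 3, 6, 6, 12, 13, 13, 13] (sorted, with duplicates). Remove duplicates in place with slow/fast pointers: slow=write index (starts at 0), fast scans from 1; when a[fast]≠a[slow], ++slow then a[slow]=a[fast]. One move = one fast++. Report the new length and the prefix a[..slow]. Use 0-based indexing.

length 6; prefix = [1, 2, 3, 6, 12, 13]

(s=0,f=1) a[fast]=2≠a[slow]=1 write a[1]=2 → slow++,fast++
(s=1,f=2) a[fast]=2=a[slow] dup → fast++
(s=1,f=3) a[fast]=3≠a[slow]=2 write a[2]=3 → slow++,fast++
(s=2,f=4) a[fast]=3=a[slow] dup → fast++
(s=2,f=5) a[fast]=6≠a[slow]=3 write a[3]=6 → slow++,fast++
(s=3,f=6) a[fast]=6=a[slow] dup → fast++
(s=3,f=7) a[fast]=12≠a[slow]=6 write a[4]=12 → slow++,fast++
(s=4,f=8) a[fast]=13≠a[slow]=12 write a[5]=13 → slow++,fast++
(s=5,f=9) a[fast]=13=a[slow] dup → fast++
(s=5,f=10) a[fast]=13=a[slow] dup → fast++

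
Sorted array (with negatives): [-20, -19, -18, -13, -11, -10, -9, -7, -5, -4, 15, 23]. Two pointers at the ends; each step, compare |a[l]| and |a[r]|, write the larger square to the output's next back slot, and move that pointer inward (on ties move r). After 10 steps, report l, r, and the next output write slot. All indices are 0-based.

l=8, r=9, next write slot=1

[0,11] |-20|<=|23| out[11]=529 → r--
[0,10] |-20|>|15| out[10]=400 → l++
[1,10] |-19|>|15| out[9]=361 → l++
[2,10] |-18|>|15| out[8]=324 → l++
[3,10] |-13|<=|15| out[7]=225 → r--
[3,9] |-13|>|-4| out[6]=169 → l++
[4,9] |-11|>|-4| out[5]=121 → l++
[5,9] |-10|>|-4| out[4]=100 → l++
[6,9] |-9|>|-4| out[3]=81 → l++
[7,9] |-7|>|-4| out[2]=49 → l++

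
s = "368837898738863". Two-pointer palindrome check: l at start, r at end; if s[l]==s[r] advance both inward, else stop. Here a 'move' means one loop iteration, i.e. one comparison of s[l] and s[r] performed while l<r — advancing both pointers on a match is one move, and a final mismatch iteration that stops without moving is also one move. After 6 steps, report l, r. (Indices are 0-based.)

[0,14] '3'=='3' → l++,r--
[1,13] '6'=='6' → l++,r--
[2,12] '8'=='8' → l++,r--
[3,11] '8'=='8' → l++,r--
[4,10] '3'=='3' → l++,r--
[5,9] '7'=='7' → l++,r--

l=6, r=8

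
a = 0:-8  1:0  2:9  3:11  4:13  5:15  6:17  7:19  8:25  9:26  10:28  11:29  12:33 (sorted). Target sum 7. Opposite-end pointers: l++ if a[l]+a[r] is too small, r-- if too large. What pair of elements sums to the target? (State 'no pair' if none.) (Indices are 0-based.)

(-8, 15)

[0,12] -8+33=25 >7 → r--
[0,11] -8+29=21 >7 → r--
[0,10] -8+28=20 >7 → r--
[0,9] -8+26=18 >7 → r--
[0,8] -8+25=17 >7 → r--
[0,7] -8+19=11 >7 → r--
[0,6] -8+17=9 >7 → r--
[0,5] -8+15=7 → found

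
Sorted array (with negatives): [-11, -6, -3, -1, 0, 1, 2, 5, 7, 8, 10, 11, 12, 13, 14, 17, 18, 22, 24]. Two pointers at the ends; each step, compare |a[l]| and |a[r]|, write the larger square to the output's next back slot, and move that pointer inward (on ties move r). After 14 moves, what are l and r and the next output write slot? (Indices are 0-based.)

l=2, r=6, next write slot=4

[0,18] |-11|<=|24| out[18]=576 → r--
[0,17] |-11|<=|22| out[17]=484 → r--
[0,16] |-11|<=|18| out[16]=324 → r--
[0,15] |-11|<=|17| out[15]=289 → r--
[0,14] |-11|<=|14| out[14]=196 → r--
[0,13] |-11|<=|13| out[13]=169 → r--
[0,12] |-11|<=|12| out[12]=144 → r--
[0,11] |-11|<=|11| out[11]=121 → r--
[0,10] |-11|>|10| out[10]=121 → l++
[1,10] |-6|<=|10| out[9]=100 → r--
[1,9] |-6|<=|8| out[8]=64 → r--
[1,8] |-6|<=|7| out[7]=49 → r--
[1,7] |-6|>|5| out[6]=36 → l++
[2,7] |-3|<=|5| out[5]=25 → r--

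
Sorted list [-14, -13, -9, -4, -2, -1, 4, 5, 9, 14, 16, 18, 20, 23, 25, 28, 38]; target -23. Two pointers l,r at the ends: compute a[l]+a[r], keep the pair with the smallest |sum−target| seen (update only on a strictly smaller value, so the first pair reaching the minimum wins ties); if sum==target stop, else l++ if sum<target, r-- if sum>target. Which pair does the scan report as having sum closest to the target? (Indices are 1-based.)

pair (-14, -9) with sum -23 (|Δ|=0)

[1,17] -14+38=24 d=47 * → r--
[1,16] -14+28=14 d=37 * → r--
[1,15] -14+25=11 d=34 * → r--
[1,14] -14+23=9 d=32 * → r--
[1,13] -14+20=6 d=29 * → r--
[1,12] -14+18=4 d=27 * → r--
[1,11] -14+16=2 d=25 * → r--
[1,10] -14+14=0 d=23 * → r--
[1,9] -14+9=-5 d=18 * → r--
[1,8] -14+5=-9 d=14 * → r--
[1,7] -14+4=-10 d=13 * → r--
[1,6] -14+-1=-15 d=8 * → r--
[1,5] -14+-2=-16 d=7 * → r--
[1,4] -14+-4=-18 d=5 * → r--
[1,3] -14+-9=-23 d=0 * → stop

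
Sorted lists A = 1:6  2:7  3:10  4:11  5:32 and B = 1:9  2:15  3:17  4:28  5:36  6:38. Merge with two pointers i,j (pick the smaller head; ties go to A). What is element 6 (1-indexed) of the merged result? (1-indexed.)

i=1 j=1: A[i]=6<=B[j]=9 take 6, i++
i=2 j=1: A[i]=7<=B[j]=9 take 7, i++
i=3 j=1: A[i]=10>B[j]=9 take 9, j++
i=3 j=2: A[i]=10<=B[j]=15 take 10, i++
i=4 j=2: A[i]=11<=B[j]=15 take 11, i++
i=5 j=2: A[i]=32>B[j]=15 take 15, j++
i=5 j=3: A[i]=32>B[j]=17 take 17, j++
i=5 j=4: A[i]=32>B[j]=28 take 28, j++
i=5 j=5: A[i]=32<=B[j]=36 take 32, i++
i=6 j=5: A done, take B[j]=36, j++
i=6 j=6: A done, take B[j]=38, j++

merged[6] = 15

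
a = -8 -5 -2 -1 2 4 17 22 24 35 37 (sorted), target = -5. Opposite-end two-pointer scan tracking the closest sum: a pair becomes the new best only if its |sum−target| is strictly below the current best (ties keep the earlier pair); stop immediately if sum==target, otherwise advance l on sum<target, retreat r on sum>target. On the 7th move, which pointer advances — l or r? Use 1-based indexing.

l

[1,11] -8+37=29 d=34 * → r--
[1,10] -8+35=27 d=32 * → r--
[1,9] -8+24=16 d=21 * → r--
[1,8] -8+22=14 d=19 * → r--
[1,7] -8+17=9 d=14 * → r--
[1,6] -8+4=-4 d=1 * → r--
[1,5] -8+2=-6 d=1 → l++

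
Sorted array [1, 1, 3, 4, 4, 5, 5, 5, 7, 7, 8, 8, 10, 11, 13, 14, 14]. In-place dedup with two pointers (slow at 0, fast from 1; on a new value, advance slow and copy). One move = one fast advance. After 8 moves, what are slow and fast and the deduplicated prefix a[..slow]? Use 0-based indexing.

slow=4, fast=9, prefix=[1, 3, 4, 5, 7]

slow=0 fast=1: a[fast]=1=a[slow] dup, fast++
slow=0 fast=2: a[fast]=3≠a[slow]=1 write a[1]=3, slow++,fast++
slow=1 fast=3: a[fast]=4≠a[slow]=3 write a[2]=4, slow++,fast++
slow=2 fast=4: a[fast]=4=a[slow] dup, fast++
slow=2 fast=5: a[fast]=5≠a[slow]=4 write a[3]=5, slow++,fast++
slow=3 fast=6: a[fast]=5=a[slow] dup, fast++
slow=3 fast=7: a[fast]=5=a[slow] dup, fast++
slow=3 fast=8: a[fast]=7≠a[slow]=5 write a[4]=7, slow++,fast++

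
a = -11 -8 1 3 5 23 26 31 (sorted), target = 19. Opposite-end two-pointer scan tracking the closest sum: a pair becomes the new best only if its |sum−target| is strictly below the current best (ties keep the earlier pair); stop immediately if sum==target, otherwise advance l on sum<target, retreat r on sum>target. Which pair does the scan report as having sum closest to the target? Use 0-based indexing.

l=0 r=7: -11+31=20 d=1 *, r--
l=0 r=6: -11+26=15 d=4, l++
l=1 r=6: -8+26=18 d=1, l++
l=2 r=6: 1+26=27 d=8, r--
l=2 r=5: 1+23=24 d=5, r--
l=2 r=4: 1+5=6 d=13, l++
l=3 r=4: 3+5=8 d=11, l++

pair (-11, 31) with sum 20 (|Δ|=1)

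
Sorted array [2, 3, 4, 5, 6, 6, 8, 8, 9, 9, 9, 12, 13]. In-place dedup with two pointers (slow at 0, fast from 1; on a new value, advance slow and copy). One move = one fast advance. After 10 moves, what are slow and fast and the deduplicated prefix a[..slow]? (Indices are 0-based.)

slow=6, fast=11, prefix=[2, 3, 4, 5, 6, 8, 9]

slow=0 fast=1: a[fast]=3≠a[slow]=2 write a[1]=3, slow++,fast++
slow=1 fast=2: a[fast]=4≠a[slow]=3 write a[2]=4, slow++,fast++
slow=2 fast=3: a[fast]=5≠a[slow]=4 write a[3]=5, slow++,fast++
slow=3 fast=4: a[fast]=6≠a[slow]=5 write a[4]=6, slow++,fast++
slow=4 fast=5: a[fast]=6=a[slow] dup, fast++
slow=4 fast=6: a[fast]=8≠a[slow]=6 write a[5]=8, slow++,fast++
slow=5 fast=7: a[fast]=8=a[slow] dup, fast++
slow=5 fast=8: a[fast]=9≠a[slow]=8 write a[6]=9, slow++,fast++
slow=6 fast=9: a[fast]=9=a[slow] dup, fast++
slow=6 fast=10: a[fast]=9=a[slow] dup, fast++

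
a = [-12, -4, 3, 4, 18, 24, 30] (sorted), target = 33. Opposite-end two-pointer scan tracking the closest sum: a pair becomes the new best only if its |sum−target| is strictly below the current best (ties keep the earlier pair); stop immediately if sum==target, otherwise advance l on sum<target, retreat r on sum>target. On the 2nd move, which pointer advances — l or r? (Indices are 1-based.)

l

l=1 r=7: -12+30=18 d=15 *, l++
l=2 r=7: -4+30=26 d=7 *, l++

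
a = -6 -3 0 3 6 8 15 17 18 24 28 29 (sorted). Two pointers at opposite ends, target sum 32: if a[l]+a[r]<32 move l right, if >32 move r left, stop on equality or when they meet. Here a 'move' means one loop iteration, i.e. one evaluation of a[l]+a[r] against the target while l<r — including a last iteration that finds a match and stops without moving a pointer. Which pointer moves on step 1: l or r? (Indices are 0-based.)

l

l=0 r=11: -6+29=23 <32, l++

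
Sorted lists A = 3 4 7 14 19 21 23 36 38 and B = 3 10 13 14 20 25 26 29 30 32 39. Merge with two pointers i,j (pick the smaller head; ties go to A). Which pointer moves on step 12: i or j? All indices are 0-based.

[i=0,j=0] A[i]=3<=B[j]=3 take 3 → i++
[i=1,j=0] A[i]=4>B[j]=3 take 3 → j++
[i=1,j=1] A[i]=4<=B[j]=10 take 4 → i++
[i=2,j=1] A[i]=7<=B[j]=10 take 7 → i++
[i=3,j=1] A[i]=14>B[j]=10 take 10 → j++
[i=3,j=2] A[i]=14>B[j]=13 take 13 → j++
[i=3,j=3] A[i]=14<=B[j]=14 take 14 → i++
[i=4,j=3] A[i]=19>B[j]=14 take 14 → j++
[i=4,j=4] A[i]=19<=B[j]=20 take 19 → i++
[i=5,j=4] A[i]=21>B[j]=20 take 20 → j++
[i=5,j=5] A[i]=21<=B[j]=25 take 21 → i++
[i=6,j=5] A[i]=23<=B[j]=25 take 23 → i++

i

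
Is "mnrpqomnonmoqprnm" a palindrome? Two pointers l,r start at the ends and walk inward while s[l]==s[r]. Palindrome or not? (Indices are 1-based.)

palindrome

l=1 r=17: 'm'=='m', l++,r--
l=2 r=16: 'n'=='n', l++,r--
l=3 r=15: 'r'=='r', l++,r--
l=4 r=14: 'p'=='p', l++,r--
l=5 r=13: 'q'=='q', l++,r--
l=6 r=12: 'o'=='o', l++,r--
l=7 r=11: 'm'=='m', l++,r--
l=8 r=10: 'n'=='n', l++,r--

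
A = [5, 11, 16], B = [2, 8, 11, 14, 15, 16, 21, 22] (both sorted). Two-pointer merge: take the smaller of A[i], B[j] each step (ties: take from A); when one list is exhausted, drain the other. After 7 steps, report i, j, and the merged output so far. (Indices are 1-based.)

i=3, j=6, merged so far=[2, 5, 8, 11, 11, 14, 15]

[i=1,j=1] A[i]=5>B[j]=2 take 2 → j++
[i=1,j=2] A[i]=5<=B[j]=8 take 5 → i++
[i=2,j=2] A[i]=11>B[j]=8 take 8 → j++
[i=2,j=3] A[i]=11<=B[j]=11 take 11 → i++
[i=3,j=3] A[i]=16>B[j]=11 take 11 → j++
[i=3,j=4] A[i]=16>B[j]=14 take 14 → j++
[i=3,j=5] A[i]=16>B[j]=15 take 15 → j++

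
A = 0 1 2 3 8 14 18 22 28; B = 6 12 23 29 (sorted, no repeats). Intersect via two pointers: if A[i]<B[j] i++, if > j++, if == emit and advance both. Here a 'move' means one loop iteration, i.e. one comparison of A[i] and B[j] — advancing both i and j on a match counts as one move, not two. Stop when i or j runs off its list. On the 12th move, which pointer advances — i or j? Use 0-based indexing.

i=0 j=0: 0<6, i++
i=1 j=0: 1<6, i++
i=2 j=0: 2<6, i++
i=3 j=0: 3<6, i++
i=4 j=0: 8>6, j++
i=4 j=1: 8<12, i++
i=5 j=1: 14>12, j++
i=5 j=2: 14<23, i++
i=6 j=2: 18<23, i++
i=7 j=2: 22<23, i++
i=8 j=2: 28>23, j++
i=8 j=3: 28<29, i++

i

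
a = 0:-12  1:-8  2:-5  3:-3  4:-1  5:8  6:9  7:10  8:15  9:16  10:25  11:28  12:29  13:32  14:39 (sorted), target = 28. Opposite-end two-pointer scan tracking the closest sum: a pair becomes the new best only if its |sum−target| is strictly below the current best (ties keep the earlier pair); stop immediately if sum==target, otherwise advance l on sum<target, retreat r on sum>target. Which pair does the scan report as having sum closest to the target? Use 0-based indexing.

[0,14] -12+39=27 d=1 * → l++
[1,14] -8+39=31 d=3 → r--
[1,13] -8+32=24 d=4 → l++
[2,13] -5+32=27 d=1 → l++
[3,13] -3+32=29 d=1 → r--
[3,12] -3+29=26 d=2 → l++
[4,12] -1+29=28 d=0 * → stop

pair (-1, 29) with sum 28 (|Δ|=0)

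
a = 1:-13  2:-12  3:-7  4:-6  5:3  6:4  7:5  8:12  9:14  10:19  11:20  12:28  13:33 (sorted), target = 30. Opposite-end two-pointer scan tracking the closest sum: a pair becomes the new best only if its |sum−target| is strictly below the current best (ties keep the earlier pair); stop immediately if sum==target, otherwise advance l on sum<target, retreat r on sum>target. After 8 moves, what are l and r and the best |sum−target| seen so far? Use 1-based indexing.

[1,13] -13+33=20 d=10 * → l++
[2,13] -12+33=21 d=9 * → l++
[3,13] -7+33=26 d=4 * → l++
[4,13] -6+33=27 d=3 * → l++
[5,13] 3+33=36 d=6 → r--
[5,12] 3+28=31 d=1 * → r--
[5,11] 3+20=23 d=7 → l++
[6,11] 4+20=24 d=6 → l++

l=7, r=11, best |Δ|=1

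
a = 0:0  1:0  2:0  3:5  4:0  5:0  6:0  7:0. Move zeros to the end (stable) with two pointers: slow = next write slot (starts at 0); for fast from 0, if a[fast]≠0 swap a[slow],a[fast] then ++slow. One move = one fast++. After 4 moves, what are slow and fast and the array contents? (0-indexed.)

(s=0,f=0) a[fast]=0 → fast++
(s=0,f=1) a[fast]=0 → fast++
(s=0,f=2) a[fast]=0 → fast++
(s=0,f=3) a[fast]=5≠0 swap→a[0]=5 → slow++,fast++

slow=1, fast=4, a=[5, 0, 0, 0, 0, 0, 0, 0]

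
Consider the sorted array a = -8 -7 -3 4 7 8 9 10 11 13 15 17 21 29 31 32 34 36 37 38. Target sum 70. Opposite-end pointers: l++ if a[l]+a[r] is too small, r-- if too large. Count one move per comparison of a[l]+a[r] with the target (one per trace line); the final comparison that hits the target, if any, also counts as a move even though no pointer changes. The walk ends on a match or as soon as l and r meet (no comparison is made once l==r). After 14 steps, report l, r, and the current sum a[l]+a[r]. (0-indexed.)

l=14, r=19, sum=69

l=0 r=19: -8+38=30 <70, l++
l=1 r=19: -7+38=31 <70, l++
l=2 r=19: -3+38=35 <70, l++
l=3 r=19: 4+38=42 <70, l++
l=4 r=19: 7+38=45 <70, l++
l=5 r=19: 8+38=46 <70, l++
l=6 r=19: 9+38=47 <70, l++
l=7 r=19: 10+38=48 <70, l++
l=8 r=19: 11+38=49 <70, l++
l=9 r=19: 13+38=51 <70, l++
l=10 r=19: 15+38=53 <70, l++
l=11 r=19: 17+38=55 <70, l++
l=12 r=19: 21+38=59 <70, l++
l=13 r=19: 29+38=67 <70, l++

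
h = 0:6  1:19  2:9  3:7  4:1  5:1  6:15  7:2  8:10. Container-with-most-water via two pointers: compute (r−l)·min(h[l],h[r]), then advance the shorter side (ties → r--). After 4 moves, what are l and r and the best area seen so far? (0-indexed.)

[0,8] min(6,10)*8=48 best=48 * → l++
[1,8] min(19,10)*7=70 best=70 * → r--
[1,7] min(19,2)*6=12 best=70 → r--
[1,6] min(19,15)*5=75 best=75 * → r--

l=1, r=5, best area=75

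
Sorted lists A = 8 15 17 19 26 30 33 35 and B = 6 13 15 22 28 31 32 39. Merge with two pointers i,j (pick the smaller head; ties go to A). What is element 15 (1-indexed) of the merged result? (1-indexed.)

[i=1,j=1] A[i]=8>B[j]=6 take 6 → j++
[i=1,j=2] A[i]=8<=B[j]=13 take 8 → i++
[i=2,j=2] A[i]=15>B[j]=13 take 13 → j++
[i=2,j=3] A[i]=15<=B[j]=15 take 15 → i++
[i=3,j=3] A[i]=17>B[j]=15 take 15 → j++
[i=3,j=4] A[i]=17<=B[j]=22 take 17 → i++
[i=4,j=4] A[i]=19<=B[j]=22 take 19 → i++
[i=5,j=4] A[i]=26>B[j]=22 take 22 → j++
[i=5,j=5] A[i]=26<=B[j]=28 take 26 → i++
[i=6,j=5] A[i]=30>B[j]=28 take 28 → j++
[i=6,j=6] A[i]=30<=B[j]=31 take 30 → i++
[i=7,j=6] A[i]=33>B[j]=31 take 31 → j++
[i=7,j=7] A[i]=33>B[j]=32 take 32 → j++
[i=7,j=8] A[i]=33<=B[j]=39 take 33 → i++
[i=8,j=8] A[i]=35<=B[j]=39 take 35 → i++
[i=9,j=8] A done, take B[j]=39 → j++

merged[15] = 35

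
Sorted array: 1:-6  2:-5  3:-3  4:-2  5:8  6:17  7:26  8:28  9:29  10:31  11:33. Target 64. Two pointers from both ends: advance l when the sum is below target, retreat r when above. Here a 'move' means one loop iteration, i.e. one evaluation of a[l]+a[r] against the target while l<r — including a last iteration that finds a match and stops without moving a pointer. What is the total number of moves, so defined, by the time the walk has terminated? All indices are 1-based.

10 moves

l=1 r=11: -6+33=27 <64, l++
l=2 r=11: -5+33=28 <64, l++
l=3 r=11: -3+33=30 <64, l++
l=4 r=11: -2+33=31 <64, l++
l=5 r=11: 8+33=41 <64, l++
l=6 r=11: 17+33=50 <64, l++
l=7 r=11: 26+33=59 <64, l++
l=8 r=11: 28+33=61 <64, l++
l=9 r=11: 29+33=62 <64, l++
l=10 r=11: 31+33=64, found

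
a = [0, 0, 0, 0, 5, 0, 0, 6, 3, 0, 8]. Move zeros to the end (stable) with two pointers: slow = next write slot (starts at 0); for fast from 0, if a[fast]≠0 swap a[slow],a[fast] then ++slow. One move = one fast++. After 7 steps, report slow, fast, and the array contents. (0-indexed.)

slow=0 fast=0: a[fast]=0, fast++
slow=0 fast=1: a[fast]=0, fast++
slow=0 fast=2: a[fast]=0, fast++
slow=0 fast=3: a[fast]=0, fast++
slow=0 fast=4: a[fast]=5≠0 swap→a[0]=5, slow++,fast++
slow=1 fast=5: a[fast]=0, fast++
slow=1 fast=6: a[fast]=0, fast++

slow=1, fast=7, a=[5, 0, 0, 0, 0, 0, 0, 6, 3, 0, 8]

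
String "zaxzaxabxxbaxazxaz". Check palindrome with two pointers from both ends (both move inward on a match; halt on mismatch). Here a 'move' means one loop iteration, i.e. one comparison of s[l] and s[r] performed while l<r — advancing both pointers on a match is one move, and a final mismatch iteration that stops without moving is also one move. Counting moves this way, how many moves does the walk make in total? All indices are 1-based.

[1,18] 'z'=='z' → l++,r--
[2,17] 'a'=='a' → l++,r--
[3,16] 'x'=='x' → l++,r--
[4,15] 'z'=='z' → l++,r--
[5,14] 'a'=='a' → l++,r--
[6,13] 'x'=='x' → l++,r--
[7,12] 'a'=='a' → l++,r--
[8,11] 'b'=='b' → l++,r--
[9,10] 'x'=='x' → l++,r--

9 moves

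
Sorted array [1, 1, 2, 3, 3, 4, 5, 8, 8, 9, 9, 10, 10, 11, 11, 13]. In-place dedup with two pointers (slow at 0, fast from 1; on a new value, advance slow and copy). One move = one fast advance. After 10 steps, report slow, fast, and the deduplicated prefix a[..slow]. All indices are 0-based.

slow=0 fast=1: a[fast]=1=a[slow] dup, fast++
slow=0 fast=2: a[fast]=2≠a[slow]=1 write a[1]=2, slow++,fast++
slow=1 fast=3: a[fast]=3≠a[slow]=2 write a[2]=3, slow++,fast++
slow=2 fast=4: a[fast]=3=a[slow] dup, fast++
slow=2 fast=5: a[fast]=4≠a[slow]=3 write a[3]=4, slow++,fast++
slow=3 fast=6: a[fast]=5≠a[slow]=4 write a[4]=5, slow++,fast++
slow=4 fast=7: a[fast]=8≠a[slow]=5 write a[5]=8, slow++,fast++
slow=5 fast=8: a[fast]=8=a[slow] dup, fast++
slow=5 fast=9: a[fast]=9≠a[slow]=8 write a[6]=9, slow++,fast++
slow=6 fast=10: a[fast]=9=a[slow] dup, fast++

slow=6, fast=11, prefix=[1, 2, 3, 4, 5, 8, 9]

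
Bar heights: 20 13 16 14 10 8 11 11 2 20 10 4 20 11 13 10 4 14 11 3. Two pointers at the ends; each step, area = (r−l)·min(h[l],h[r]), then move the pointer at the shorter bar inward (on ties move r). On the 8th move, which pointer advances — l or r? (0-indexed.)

r

l=0 r=19: min(20,3)*19=57 best=57 *, r--
l=0 r=18: min(20,11)*18=198 best=198 *, r--
l=0 r=17: min(20,14)*17=238 best=238 *, r--
l=0 r=16: min(20,4)*16=64 best=238, r--
l=0 r=15: min(20,10)*15=150 best=238, r--
l=0 r=14: min(20,13)*14=182 best=238, r--
l=0 r=13: min(20,11)*13=143 best=238, r--
l=0 r=12: min(20,20)*12=240 best=240 *, r--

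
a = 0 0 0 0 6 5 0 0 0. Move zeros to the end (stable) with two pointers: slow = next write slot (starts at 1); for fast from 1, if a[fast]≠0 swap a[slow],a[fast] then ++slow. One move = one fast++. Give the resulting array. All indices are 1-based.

[6, 5, 0, 0, 0, 0, 0, 0, 0]

slow=1 fast=1: a[fast]=0, fast++
slow=1 fast=2: a[fast]=0, fast++
slow=1 fast=3: a[fast]=0, fast++
slow=1 fast=4: a[fast]=0, fast++
slow=1 fast=5: a[fast]=6≠0 swap→a[1]=6, slow++,fast++
slow=2 fast=6: a[fast]=5≠0 swap→a[2]=5, slow++,fast++
slow=3 fast=7: a[fast]=0, fast++
slow=3 fast=8: a[fast]=0, fast++
slow=3 fast=9: a[fast]=0, fast++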